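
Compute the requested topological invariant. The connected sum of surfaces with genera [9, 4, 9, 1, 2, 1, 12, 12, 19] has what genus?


Genus is additive under connected sum of orientable surfaces.
g = 9 + 4 + 9 + 1 + 2 + 1 + 12 + 12 + 19 = 69

69


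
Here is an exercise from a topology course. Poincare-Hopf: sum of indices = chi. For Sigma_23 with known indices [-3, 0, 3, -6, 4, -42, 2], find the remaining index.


Poincare-Hopf: sum of indices = chi(M).
chi(Sigma_23) = 2 - 2*23 = -44.
Sum of known indices = -42.
x = chi - (sum known) = -44 - (-42) = -2

-2


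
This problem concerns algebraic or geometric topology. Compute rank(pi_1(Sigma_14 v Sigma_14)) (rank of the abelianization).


For a wedge: H_1(A v B) = H_1(A) + H_1(B).
b_1(Sigma_14) = 28, b_1(Sigma_14) = 28.
b_1 = 28 + 28 = 56

56


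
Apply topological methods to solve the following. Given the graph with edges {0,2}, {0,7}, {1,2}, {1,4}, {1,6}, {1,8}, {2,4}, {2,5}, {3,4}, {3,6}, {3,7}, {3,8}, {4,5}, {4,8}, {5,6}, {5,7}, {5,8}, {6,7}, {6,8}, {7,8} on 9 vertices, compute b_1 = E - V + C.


b_1 = E - V + (number of components).
E = 20, V = 9, components = 1.
b_1 = 20 - 9 + 1 = 12

12


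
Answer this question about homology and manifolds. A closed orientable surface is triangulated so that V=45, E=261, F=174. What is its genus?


chi = V - E + F = 45 - 261 + 174 = -42
For orientable closed surface: chi = 2 - 2g, so g = (2 - chi)/2.
g = (2 - (-42)) / 2 = 44 / 2 = 22

22


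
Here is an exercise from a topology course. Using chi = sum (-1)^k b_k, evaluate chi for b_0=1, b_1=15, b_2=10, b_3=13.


chi = sum_k (-1)^k b_k.
= (1) + (-15) + (10) + (-13)
= -17

-17


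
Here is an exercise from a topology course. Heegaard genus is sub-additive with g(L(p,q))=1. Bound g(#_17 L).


Heegaard genus satisfies g(A#B) <= g(A) + g(B).
Each lens space has g = 1.
Upper bound: 17 * 1 = 17

17


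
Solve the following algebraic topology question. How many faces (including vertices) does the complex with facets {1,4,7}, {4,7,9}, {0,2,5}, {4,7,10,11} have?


Each maximal simplex on m vertices has 2^m - 1 nonempty faces.
Take the union (dedupe shared faces).
Total distinct faces = 30

30


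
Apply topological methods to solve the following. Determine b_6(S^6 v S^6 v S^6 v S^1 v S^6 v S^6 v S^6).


For a wedge of spheres, H_k (k>0) is free on one generator per sphere of dimension k.
Spheres of dimension 6: count = 6.
b_6 = 6

6


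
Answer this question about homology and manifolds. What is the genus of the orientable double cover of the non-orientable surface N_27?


chi(N_27) = 2 - 27 = -25.
Double cover: chi(Sigma_g) = 2 * chi(N_27) = 2*(-25) = -50.
2 - 2g = -50, so g = (2 - (-50))/2 = 52/2 = 26

26


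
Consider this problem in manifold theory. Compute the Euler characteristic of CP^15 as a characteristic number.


For any closed oriented manifold, <e(TM),[M]> = chi(M).
chi(CP^15) = 15+1 = 16

16


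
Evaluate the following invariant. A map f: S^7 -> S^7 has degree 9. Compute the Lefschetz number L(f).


On S^7: L(f) = tr(f_0*) + (-1)^7 tr(f_7*) = 1 + (-1)^7 * deg(f).
L(f) = 1 + (-1)^7 * 9 = 1 + -9 = -8

-8


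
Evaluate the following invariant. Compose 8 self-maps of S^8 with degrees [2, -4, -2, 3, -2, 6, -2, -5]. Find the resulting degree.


Degree is multiplicative: deg(composition) = product of degrees.
= (2) * (-4) * (-2) * (3) * (-2) * (6) * (-2) * (-5) = -5760

-5760


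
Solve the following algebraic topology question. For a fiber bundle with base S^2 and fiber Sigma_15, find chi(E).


chi(S^2) = 2 (n even), chi(Sigma_15) = 2 - 2*15 = -28.
chi(E) = 2 * (-28) = -56

-56


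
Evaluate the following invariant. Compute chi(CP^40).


CP^40 has one cell in each even dimension 0, 2, ..., 2*40 (40+1 cells total).
All cells are even-dimensional, so chi = number of cells.
chi = 40 + 1 = 41

41


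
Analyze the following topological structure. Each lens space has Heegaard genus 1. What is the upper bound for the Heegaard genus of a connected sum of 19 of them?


Heegaard genus satisfies g(A#B) <= g(A) + g(B).
Each lens space has g = 1.
Upper bound: 19 * 1 = 19

19


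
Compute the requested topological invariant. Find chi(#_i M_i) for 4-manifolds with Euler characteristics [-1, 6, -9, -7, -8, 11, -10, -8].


For n-manifolds: chi(A#B) = chi(A) + chi(B) - chi(S^4).
chi(S^4) = 1 + (-1)^4 = 2.
chi(#) = (sum chi_i) - (8-1)*chi(S^4) = -26 - 7*2 = -40

-40


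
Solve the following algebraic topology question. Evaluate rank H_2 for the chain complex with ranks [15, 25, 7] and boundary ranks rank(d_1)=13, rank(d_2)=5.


rank H_k = rank(ker d_k) - rank(im d_{k+1}).
rank(ker d_2) = rank(C_2) - rank(d_2) = 7 - 5 = 2.
rank(im d_{2+1}) = 0.
rank H_2 = 2 - 0 = 2

2


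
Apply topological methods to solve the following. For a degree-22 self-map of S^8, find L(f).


On S^8: L(f) = tr(f_0*) + (-1)^8 tr(f_8*) = 1 + (-1)^8 * deg(f).
L(f) = 1 + (-1)^8 * 22 = 1 + 22 = 23

23


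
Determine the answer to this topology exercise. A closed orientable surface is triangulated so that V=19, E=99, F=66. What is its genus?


chi = V - E + F = 19 - 99 + 66 = -14
For orientable closed surface: chi = 2 - 2g, so g = (2 - chi)/2.
g = (2 - (-14)) / 2 = 16 / 2 = 8

8


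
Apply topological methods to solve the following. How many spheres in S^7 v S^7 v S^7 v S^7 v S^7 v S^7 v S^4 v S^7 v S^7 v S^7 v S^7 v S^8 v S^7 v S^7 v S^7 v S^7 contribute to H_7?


For a wedge of spheres, H_k (k>0) is free on one generator per sphere of dimension k.
Spheres of dimension 7: count = 14.
b_7 = 14

14


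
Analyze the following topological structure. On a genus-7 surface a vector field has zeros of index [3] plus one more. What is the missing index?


Poincare-Hopf: sum of indices = chi(M).
chi(Sigma_7) = 2 - 2*7 = -12.
Sum of known indices = 3.
x = chi - (sum known) = -12 - (3) = -15

-15


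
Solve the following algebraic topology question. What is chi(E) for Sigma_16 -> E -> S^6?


chi(S^6) = 2 (n even), chi(Sigma_16) = 2 - 2*16 = -30.
chi(E) = 2 * (-30) = -60

-60


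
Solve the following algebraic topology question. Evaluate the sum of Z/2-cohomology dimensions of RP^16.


H^k(RP^16; Z/2) = Z/2 for each 0 <= k <= 16.
Total dimension = 16 + 1 = 17

17


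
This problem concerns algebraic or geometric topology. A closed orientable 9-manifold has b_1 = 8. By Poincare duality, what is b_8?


Poincare duality for closed orientable n-manifolds: b_k = b_{n-k}.
Here n = 9, so b_8 = b_1 = 8

8


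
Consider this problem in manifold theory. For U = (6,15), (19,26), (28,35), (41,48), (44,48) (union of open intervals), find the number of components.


Sort and merge overlapping open intervals.
Merged: (6,15), (19,26), (28,35), (41,48).
Number of components = 4

4


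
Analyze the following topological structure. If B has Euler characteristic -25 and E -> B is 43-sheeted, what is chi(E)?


For a finite covering: chi(E) = (number of sheets) * chi(B).
chi(E) = 43 * (-25) = -1075

-1075


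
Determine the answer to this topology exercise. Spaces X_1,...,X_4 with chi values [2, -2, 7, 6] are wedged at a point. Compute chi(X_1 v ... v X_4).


chi(A v B) = chi(A) + chi(B) - 1 (one point identified).
For 4 spaces: chi = (sum chi_i) - (4 - 1).
sum = 13; chi = 13 - 3 = 10

10


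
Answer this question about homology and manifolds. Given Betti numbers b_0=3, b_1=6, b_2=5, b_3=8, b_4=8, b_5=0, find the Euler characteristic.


chi = sum_k (-1)^k b_k.
= (3) + (-6) + (5) + (-8) + (8) + (0)
= 2

2


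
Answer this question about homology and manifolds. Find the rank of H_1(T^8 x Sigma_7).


pi_1(A x B) = pi_1(A) x pi_1(B); rank of abelianization = b_1.
b_1(T^8) = 8, b_1(Sigma_7) = 2*7 = 14.
b_1(product) = 8 + 14 = 22

22


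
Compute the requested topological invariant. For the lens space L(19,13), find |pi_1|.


pi_1(L(p,q)) = Z/pZ for any q coprime to p.
|pi_1(L(19,13))| = 19

19


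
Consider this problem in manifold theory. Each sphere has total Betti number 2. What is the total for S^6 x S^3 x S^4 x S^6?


Total Betti number is multiplicative under products.
Each S^d (d>=1) has total Betti number 2.
There are 4 sphere factors.
Total = 2^4 = 16

16


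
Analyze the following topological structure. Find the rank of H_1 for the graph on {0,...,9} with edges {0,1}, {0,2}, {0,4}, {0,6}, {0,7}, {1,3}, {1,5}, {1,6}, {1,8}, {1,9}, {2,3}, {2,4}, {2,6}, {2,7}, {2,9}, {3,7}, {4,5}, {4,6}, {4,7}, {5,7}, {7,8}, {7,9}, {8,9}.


b_1 = E - V + (number of components).
E = 23, V = 10, components = 1.
b_1 = 23 - 10 + 1 = 14

14


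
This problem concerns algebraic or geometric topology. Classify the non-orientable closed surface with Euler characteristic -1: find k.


chi = 2 - k for closed non-orientable surfaces with k crosscaps.
-1 = 2 - k
k = 2 - (-1) = 3

3


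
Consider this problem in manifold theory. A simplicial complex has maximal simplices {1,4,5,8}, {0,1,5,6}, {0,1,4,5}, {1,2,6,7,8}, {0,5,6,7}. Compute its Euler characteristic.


Enumerate all faces; f-vector: f_0=8, f_1=22, f_2=23, f_3=9, f_4=1.
chi = sum (-1)^k f_k = 1

1


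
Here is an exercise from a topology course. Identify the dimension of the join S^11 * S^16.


Join of spheres: S^m * S^n = S^{m+n+1}.
dim = 11 + 16 + 1 = 28

28


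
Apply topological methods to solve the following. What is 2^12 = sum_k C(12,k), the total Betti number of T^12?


b_k(T^12) = C(12,k), so the sum over k is sum_k C(12,k) = 2^12.
Total = 2^12 = 4096

4096


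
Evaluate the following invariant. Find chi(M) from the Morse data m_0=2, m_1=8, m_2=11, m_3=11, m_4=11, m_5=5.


Morse theory: chi(M) = sum_k (-1)^k m_k where m_k = #(index-k critical points).
= (2) + (-8) + (11) + (-11) + (11) + (-5) = 0

0


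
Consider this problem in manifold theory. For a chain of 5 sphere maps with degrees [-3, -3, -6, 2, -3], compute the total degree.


Degree is multiplicative: deg(composition) = product of degrees.
= (-3) * (-3) * (-6) * (2) * (-3) = 324

324


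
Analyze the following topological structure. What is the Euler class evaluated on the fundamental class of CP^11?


For any closed oriented manifold, <e(TM),[M]> = chi(M).
chi(CP^11) = 11+1 = 12

12


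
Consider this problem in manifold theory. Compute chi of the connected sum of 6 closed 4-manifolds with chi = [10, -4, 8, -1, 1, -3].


For n-manifolds: chi(A#B) = chi(A) + chi(B) - chi(S^4).
chi(S^4) = 1 + (-1)^4 = 2.
chi(#) = (sum chi_i) - (6-1)*chi(S^4) = 11 - 5*2 = 1

1


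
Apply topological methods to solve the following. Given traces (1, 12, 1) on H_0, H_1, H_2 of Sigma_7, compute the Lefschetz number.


L(f) = tr(f_0*) - tr(f_1*) + tr(f_2*).
= 1 - (12) + (1)
= -10

-10


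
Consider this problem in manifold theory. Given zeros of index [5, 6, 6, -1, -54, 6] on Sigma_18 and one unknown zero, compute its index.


Poincare-Hopf: sum of indices = chi(M).
chi(Sigma_18) = 2 - 2*18 = -34.
Sum of known indices = -32.
x = chi - (sum known) = -34 - (-32) = -2

-2


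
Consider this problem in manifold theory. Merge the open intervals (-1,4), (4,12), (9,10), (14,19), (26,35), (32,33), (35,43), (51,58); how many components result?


Sort and merge overlapping open intervals.
Merged: (-1,4), (4,12), (14,19), (26,35), (35,43), (51,58).
Number of components = 6

6


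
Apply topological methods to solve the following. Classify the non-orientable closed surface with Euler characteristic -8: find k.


chi = 2 - k for closed non-orientable surfaces with k crosscaps.
-8 = 2 - k
k = 2 - (-8) = 10

10


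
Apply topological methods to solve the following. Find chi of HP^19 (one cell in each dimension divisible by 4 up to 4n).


HP^19 has one cell in each dimension 0, 4, ..., 4*19 (19+1 cells, all even-dim).
chi = 19 + 1 = 20

20


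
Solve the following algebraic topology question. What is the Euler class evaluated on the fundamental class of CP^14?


For any closed oriented manifold, <e(TM),[M]> = chi(M).
chi(CP^14) = 14+1 = 15

15


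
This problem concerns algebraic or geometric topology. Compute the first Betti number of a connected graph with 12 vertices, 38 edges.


For a connected graph: rank(pi_1) = b_1 = E - V + 1 = 1 - chi.
chi = V - E = 12 - 38 = -26.
rank = 1 - (-26) = 38 - 12 + 1 = 27

27


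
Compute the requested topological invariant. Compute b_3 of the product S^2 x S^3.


Each S^d has Poincare polynomial 1 + t^d.
The product S^2 x S^3 has Poincare polynomial prod(1+t^d_i).
Expanding: b_0=1, b_2=1, b_3=1, b_5=1.
b_3 = 1

1


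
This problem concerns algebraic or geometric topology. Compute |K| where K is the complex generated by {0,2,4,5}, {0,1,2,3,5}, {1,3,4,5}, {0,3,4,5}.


Each maximal simplex on m vertices has 2^m - 1 nonempty faces.
Take the union (dedupe shared faces).
Total distinct faces = 47

47


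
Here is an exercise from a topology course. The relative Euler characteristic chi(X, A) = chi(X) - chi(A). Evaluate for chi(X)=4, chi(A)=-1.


Relative Euler characteristic: chi(X, A) = chi(X) - chi(A).
= 4 - (-1) = 5

5


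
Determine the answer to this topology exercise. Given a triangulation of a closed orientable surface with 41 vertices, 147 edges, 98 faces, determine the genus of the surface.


chi = V - E + F = 41 - 147 + 98 = -8
For orientable closed surface: chi = 2 - 2g, so g = (2 - chi)/2.
g = (2 - (-8)) / 2 = 10 / 2 = 5

5


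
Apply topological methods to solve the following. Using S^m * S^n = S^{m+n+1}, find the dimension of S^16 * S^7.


Join of spheres: S^m * S^n = S^{m+n+1}.
dim = 16 + 7 + 1 = 24

24


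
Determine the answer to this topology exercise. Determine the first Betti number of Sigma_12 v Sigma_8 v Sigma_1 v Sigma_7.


For a wedge X v Y: reduced H_k(X v Y) = H_k(X) + H_k(Y).
Each Sigma_g contributes b_1 = 2g.
b_1 = 24 + 16 + 2 + 14 = 56

56


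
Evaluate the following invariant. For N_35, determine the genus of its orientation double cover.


chi(N_35) = 2 - 35 = -33.
Double cover: chi(Sigma_g) = 2 * chi(N_35) = 2*(-33) = -66.
2 - 2g = -66, so g = (2 - (-66))/2 = 68/2 = 34

34


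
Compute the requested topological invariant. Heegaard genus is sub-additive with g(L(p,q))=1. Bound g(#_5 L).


Heegaard genus satisfies g(A#B) <= g(A) + g(B).
Each lens space has g = 1.
Upper bound: 5 * 1 = 5

5


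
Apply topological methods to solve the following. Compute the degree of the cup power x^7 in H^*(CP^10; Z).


|x| = 2 in H^*(CP^n).
|x^7| = 7 * |x| = 7 * 2 = 14

14


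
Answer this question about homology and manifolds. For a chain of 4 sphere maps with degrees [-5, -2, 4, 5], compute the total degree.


Degree is multiplicative: deg(composition) = product of degrees.
= (-5) * (-2) * (4) * (5) = 200

200


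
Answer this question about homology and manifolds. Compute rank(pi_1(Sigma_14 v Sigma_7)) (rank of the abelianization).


For a wedge: H_1(A v B) = H_1(A) + H_1(B).
b_1(Sigma_14) = 28, b_1(Sigma_7) = 14.
b_1 = 28 + 14 = 42

42


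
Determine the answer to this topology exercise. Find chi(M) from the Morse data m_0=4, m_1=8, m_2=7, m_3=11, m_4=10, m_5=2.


Morse theory: chi(M) = sum_k (-1)^k m_k where m_k = #(index-k critical points).
= (4) + (-8) + (7) + (-11) + (10) + (-2) = 0

0


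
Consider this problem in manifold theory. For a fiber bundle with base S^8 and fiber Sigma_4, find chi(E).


chi(S^8) = 2 (n even), chi(Sigma_4) = 2 - 2*4 = -6.
chi(E) = 2 * (-6) = -12

-12


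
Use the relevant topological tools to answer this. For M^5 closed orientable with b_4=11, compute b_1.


Poincare duality for closed orientable n-manifolds: b_k = b_{n-k}.
Here n = 5, so b_1 = b_4 = 11

11


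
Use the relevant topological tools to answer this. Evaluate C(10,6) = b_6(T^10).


By the Kunneth formula, b_k(T^n) = C(n,k).
b_6(T^10) = C(10,6).
C(10,6) = 10!/(6!*4!) = 210

210


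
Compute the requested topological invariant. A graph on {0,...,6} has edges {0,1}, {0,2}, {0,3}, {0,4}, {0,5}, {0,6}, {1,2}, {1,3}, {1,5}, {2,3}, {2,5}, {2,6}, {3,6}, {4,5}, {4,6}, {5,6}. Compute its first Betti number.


b_1 = E - V + (number of components).
E = 16, V = 7, components = 1.
b_1 = 16 - 7 + 1 = 10

10


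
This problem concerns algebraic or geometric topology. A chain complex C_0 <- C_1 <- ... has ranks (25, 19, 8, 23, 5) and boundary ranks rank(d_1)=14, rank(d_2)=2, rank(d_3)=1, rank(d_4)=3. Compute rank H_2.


rank H_k = rank(ker d_k) - rank(im d_{k+1}).
rank(ker d_2) = rank(C_2) - rank(d_2) = 8 - 2 = 6.
rank(im d_{2+1}) = 1.
rank H_2 = 6 - 1 = 5

5


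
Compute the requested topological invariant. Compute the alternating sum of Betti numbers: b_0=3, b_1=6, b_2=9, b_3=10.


chi = sum_k (-1)^k b_k.
= (3) + (-6) + (9) + (-10)
= -4

-4


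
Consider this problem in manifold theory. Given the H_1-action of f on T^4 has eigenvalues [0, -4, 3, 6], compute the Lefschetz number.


For a torus self-map: L(f) = det(I - A) where A acts on H_1.
L(f) = (1-0) * (1--4) * (1-3) * (1-6) = 1 * 5 * -2 * -5 = 50

50


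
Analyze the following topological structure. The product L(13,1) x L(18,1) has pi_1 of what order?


pi_1(X x Y) = pi_1(X) x pi_1(Y).
pi_1(L(13,1)) = Z/13, pi_1(L(18,1)) = Z/18.
|Z/13 x Z/18| = 13 * 18 = 234

234


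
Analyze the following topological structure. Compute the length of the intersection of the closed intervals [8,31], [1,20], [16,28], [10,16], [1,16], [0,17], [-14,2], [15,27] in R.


Intersection = [max(a_i), min(b_i)] = [16, 2].
Since 16 > 2, the intersection is empty.
Length = 0

0


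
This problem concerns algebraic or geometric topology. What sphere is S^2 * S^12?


Join of spheres: S^m * S^n = S^{m+n+1}.
dim = 2 + 12 + 1 = 15

15


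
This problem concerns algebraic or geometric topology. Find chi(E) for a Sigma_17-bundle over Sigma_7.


For a fiber bundle F -> E -> B (with CW structure): chi(E) = chi(B) * chi(F).
chi(Sigma_7) = -12, chi(Sigma_17) = -32.
chi(E) = (-12) * (-32) = 384

384


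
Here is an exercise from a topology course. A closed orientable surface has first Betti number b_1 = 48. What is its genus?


For a closed orientable surface: b_1 = 2g.
48 = 2g
g = 48 / 2 = 24

24


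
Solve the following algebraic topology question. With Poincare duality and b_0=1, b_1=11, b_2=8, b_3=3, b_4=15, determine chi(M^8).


By Poincare duality b_k = b_{8-k}, so full Betti numbers: b_0=1, b_1=11, b_2=8, b_3=3, b_4=15, b_5=3, b_6=8, b_7=11, b_8=1.
chi = sum (-1)^k b_k = 5

5


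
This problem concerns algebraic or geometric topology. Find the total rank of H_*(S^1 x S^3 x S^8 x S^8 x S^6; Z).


Total Betti number is multiplicative under products.
Each S^d (d>=1) has total Betti number 2.
There are 5 sphere factors.
Total = 2^5 = 32

32


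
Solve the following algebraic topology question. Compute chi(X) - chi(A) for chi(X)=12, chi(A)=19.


Relative Euler characteristic: chi(X, A) = chi(X) - chi(A).
= 12 - (19) = -7

-7


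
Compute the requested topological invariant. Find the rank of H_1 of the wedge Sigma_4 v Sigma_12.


For a wedge: H_1(A v B) = H_1(A) + H_1(B).
b_1(Sigma_4) = 8, b_1(Sigma_12) = 24.
b_1 = 8 + 24 = 32

32


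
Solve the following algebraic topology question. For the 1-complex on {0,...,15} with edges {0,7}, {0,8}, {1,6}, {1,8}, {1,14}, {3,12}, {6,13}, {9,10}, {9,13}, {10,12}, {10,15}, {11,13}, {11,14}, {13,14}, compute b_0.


Run DFS/union-find over 16 vertices.
V = 16, E = 14.
Number of components = 4

4


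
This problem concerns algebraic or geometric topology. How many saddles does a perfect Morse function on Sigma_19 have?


A perfect Morse function has m_k = b_k.
For Sigma_19: b_0=1, b_1=2g=38, b_2=1.
Saddles m_1 = 2g = 38

38


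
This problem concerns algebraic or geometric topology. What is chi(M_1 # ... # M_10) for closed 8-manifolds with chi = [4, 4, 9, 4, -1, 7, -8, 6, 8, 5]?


For n-manifolds: chi(A#B) = chi(A) + chi(B) - chi(S^8).
chi(S^8) = 1 + (-1)^8 = 2.
chi(#) = (sum chi_i) - (10-1)*chi(S^8) = 38 - 9*2 = 20

20


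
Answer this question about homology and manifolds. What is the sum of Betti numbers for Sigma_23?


For Sigma_23: b_0 = 1, b_1 = 2g = 46, b_2 = 1.
Total = 1 + 46 + 1 = 48

48


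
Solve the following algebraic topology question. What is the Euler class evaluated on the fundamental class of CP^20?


For any closed oriented manifold, <e(TM),[M]> = chi(M).
chi(CP^20) = 20+1 = 21

21


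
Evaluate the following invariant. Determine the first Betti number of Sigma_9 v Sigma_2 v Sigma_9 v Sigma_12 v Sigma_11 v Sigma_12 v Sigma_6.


For a wedge X v Y: reduced H_k(X v Y) = H_k(X) + H_k(Y).
Each Sigma_g contributes b_1 = 2g.
b_1 = 18 + 4 + 18 + 24 + 22 + 24 + 12 = 122

122


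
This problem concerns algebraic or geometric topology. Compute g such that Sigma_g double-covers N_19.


chi(N_19) = 2 - 19 = -17.
Double cover: chi(Sigma_g) = 2 * chi(N_19) = 2*(-17) = -34.
2 - 2g = -34, so g = (2 - (-34))/2 = 36/2 = 18

18


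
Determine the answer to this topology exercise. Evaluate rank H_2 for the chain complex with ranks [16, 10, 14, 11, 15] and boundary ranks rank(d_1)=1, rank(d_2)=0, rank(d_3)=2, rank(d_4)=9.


rank H_k = rank(ker d_k) - rank(im d_{k+1}).
rank(ker d_2) = rank(C_2) - rank(d_2) = 14 - 0 = 14.
rank(im d_{2+1}) = 2.
rank H_2 = 14 - 2 = 12

12


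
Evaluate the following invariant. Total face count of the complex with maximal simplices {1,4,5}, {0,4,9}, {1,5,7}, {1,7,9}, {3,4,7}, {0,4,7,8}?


Each maximal simplex on m vertices has 2^m - 1 nonempty faces.
Take the union (dedupe shared faces).
Total distinct faces = 35

35


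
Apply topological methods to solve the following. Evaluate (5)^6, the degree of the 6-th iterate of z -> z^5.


deg(f) = 5. Degree is multiplicative: deg(f^6) = (deg f)^6.
deg(f^6) = (5)^6 = 15625

15625


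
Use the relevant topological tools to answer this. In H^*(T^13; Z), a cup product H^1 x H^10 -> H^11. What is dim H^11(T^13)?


Cup product: H^p x H^q -> H^{p+q}; here p+q = 1+10 = 11.
rank H^k(T^n) = C(n,k).
C(13,11) = 78

78


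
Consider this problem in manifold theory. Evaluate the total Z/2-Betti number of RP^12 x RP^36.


dim H^*(RP^n; Z/2) = n+1 (one Z/2 in each degree 0..n).
Total Betti number is multiplicative.
Total = (12+1) * (36+1) = 13 * 37 = 481

481


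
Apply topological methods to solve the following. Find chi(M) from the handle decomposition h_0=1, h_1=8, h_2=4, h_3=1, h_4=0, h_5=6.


Handles of index k contribute (-1)^k to chi (same as CW cells).
chi = (1) + (-8) + (4) + (-1) + (0) + (-6) = -10

-10


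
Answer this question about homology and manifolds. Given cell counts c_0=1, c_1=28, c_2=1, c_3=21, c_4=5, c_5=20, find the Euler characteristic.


chi = sum_k (-1)^k c_k.
= (-1)^0*1 + (-1)^1*28 + (-1)^2*1 + (-1)^3*21 + (-1)^4*5 + (-1)^5*20
= (1) + (-28) + (1) + (-21) + (5) + (-20)
= -62

-62


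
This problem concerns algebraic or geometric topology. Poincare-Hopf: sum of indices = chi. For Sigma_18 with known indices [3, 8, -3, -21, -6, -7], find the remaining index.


Poincare-Hopf: sum of indices = chi(M).
chi(Sigma_18) = 2 - 2*18 = -34.
Sum of known indices = -26.
x = chi - (sum known) = -34 - (-26) = -8

-8


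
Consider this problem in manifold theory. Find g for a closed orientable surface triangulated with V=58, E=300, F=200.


chi = V - E + F = 58 - 300 + 200 = -42
For orientable closed surface: chi = 2 - 2g, so g = (2 - chi)/2.
g = (2 - (-42)) / 2 = 44 / 2 = 22

22


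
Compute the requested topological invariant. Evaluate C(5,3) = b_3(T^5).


By the Kunneth formula, b_k(T^n) = C(n,k).
b_3(T^5) = C(5,3).
C(5,3) = 5!/(3!*2!) = 10

10


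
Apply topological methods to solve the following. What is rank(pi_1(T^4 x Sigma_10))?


pi_1(A x B) = pi_1(A) x pi_1(B); rank of abelianization = b_1.
b_1(T^4) = 4, b_1(Sigma_10) = 2*10 = 20.
b_1(product) = 4 + 20 = 24

24


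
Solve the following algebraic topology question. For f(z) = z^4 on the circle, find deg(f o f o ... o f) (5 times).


deg(f) = 4. Degree is multiplicative: deg(f^5) = (deg f)^5.
deg(f^5) = (4)^5 = 1024

1024


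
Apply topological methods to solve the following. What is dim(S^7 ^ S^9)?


S^m ^ S^n = S^{m+n}.
k = 7 + 9 = 16

16


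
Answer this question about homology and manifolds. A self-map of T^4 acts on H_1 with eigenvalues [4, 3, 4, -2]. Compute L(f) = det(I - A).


For a torus self-map: L(f) = det(I - A) where A acts on H_1.
L(f) = (1-4) * (1-3) * (1-4) * (1--2) = -3 * -2 * -3 * 3 = -54

-54


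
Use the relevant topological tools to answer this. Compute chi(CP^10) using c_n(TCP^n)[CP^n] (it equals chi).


For any closed oriented manifold, <e(TM),[M]> = chi(M).
chi(CP^10) = 10+1 = 11

11


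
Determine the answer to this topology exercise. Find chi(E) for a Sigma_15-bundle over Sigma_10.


For a fiber bundle F -> E -> B (with CW structure): chi(E) = chi(B) * chi(F).
chi(Sigma_10) = -18, chi(Sigma_15) = -28.
chi(E) = (-18) * (-28) = 504

504


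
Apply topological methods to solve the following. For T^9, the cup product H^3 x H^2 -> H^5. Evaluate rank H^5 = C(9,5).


Cup product: H^p x H^q -> H^{p+q}; here p+q = 3+2 = 5.
rank H^k(T^n) = C(n,k).
C(9,5) = 126

126


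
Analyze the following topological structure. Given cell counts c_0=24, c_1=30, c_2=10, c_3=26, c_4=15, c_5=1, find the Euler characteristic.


chi = sum_k (-1)^k c_k.
= (-1)^0*24 + (-1)^1*30 + (-1)^2*10 + (-1)^3*26 + (-1)^4*15 + (-1)^5*1
= (24) + (-30) + (10) + (-26) + (15) + (-1)
= -8

-8


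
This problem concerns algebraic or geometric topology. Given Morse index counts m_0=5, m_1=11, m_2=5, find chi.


Morse theory: chi(M) = sum_k (-1)^k m_k where m_k = #(index-k critical points).
= (5) + (-11) + (5) = -1

-1


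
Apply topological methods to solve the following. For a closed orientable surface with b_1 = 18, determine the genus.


For a closed orientable surface: b_1 = 2g.
18 = 2g
g = 18 / 2 = 9

9


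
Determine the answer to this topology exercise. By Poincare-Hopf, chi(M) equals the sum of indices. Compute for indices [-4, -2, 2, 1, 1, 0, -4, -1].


Poincare-Hopf: chi(M) = sum of indices of zeros.
chi = (-4) + (-2) + (2) + (1) + (1) + (0) + (-4) + (-1) = -7

-7


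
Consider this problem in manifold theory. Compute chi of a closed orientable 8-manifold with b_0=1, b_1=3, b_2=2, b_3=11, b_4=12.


By Poincare duality b_k = b_{8-k}, so full Betti numbers: b_0=1, b_1=3, b_2=2, b_3=11, b_4=12, b_5=11, b_6=2, b_7=3, b_8=1.
chi = sum (-1)^k b_k = -10

-10


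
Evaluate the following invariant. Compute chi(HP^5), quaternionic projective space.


HP^5 has one cell in each dimension 0, 4, ..., 4*5 (5+1 cells, all even-dim).
chi = 5 + 1 = 6

6


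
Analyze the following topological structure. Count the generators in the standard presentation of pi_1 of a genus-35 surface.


Standard presentation: pi_1(Sigma_g) = <a_1,b_1,...,a_g,b_g | [a_1,b_1]...[a_g,b_g] = 1>.
Number of generators = 2g = 2*35 = 70

70


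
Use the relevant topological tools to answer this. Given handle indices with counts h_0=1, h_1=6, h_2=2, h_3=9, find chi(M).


Handles of index k contribute (-1)^k to chi (same as CW cells).
chi = (1) + (-6) + (2) + (-9) = -12

-12


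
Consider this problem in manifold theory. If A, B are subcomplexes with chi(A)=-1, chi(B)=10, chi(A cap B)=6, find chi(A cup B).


chi(A cup B) = chi(A) + chi(B) - chi(A cap B)
= -1 + (10) - (6)
= 3

3


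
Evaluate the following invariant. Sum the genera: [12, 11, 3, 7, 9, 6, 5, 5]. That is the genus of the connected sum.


Genus is additive under connected sum of orientable surfaces.
g = 12 + 11 + 3 + 7 + 9 + 6 + 5 + 5 = 58

58


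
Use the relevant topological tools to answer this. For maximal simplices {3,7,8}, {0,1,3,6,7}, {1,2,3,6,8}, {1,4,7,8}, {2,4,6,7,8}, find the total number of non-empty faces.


Each maximal simplex on m vertices has 2^m - 1 nonempty faces.
Take the union (dedupe shared faces).
Total distinct faces = 83

83


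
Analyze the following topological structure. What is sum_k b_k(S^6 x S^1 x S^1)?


Total Betti number is multiplicative under products.
Each S^d (d>=1) has total Betti number 2.
There are 3 sphere factors.
Total = 2^3 = 8

8


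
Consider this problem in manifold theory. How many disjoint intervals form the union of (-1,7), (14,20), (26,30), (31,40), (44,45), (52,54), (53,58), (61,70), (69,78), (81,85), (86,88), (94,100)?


Sort and merge overlapping open intervals.
Merged: (-1,7), (14,20), (26,30), (31,40), (44,45), (52,58), (61,78), (81,85), (86,88), (94,100).
Number of components = 10

10


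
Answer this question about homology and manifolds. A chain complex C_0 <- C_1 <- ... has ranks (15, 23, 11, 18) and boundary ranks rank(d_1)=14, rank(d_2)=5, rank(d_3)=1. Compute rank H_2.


rank H_k = rank(ker d_k) - rank(im d_{k+1}).
rank(ker d_2) = rank(C_2) - rank(d_2) = 11 - 5 = 6.
rank(im d_{2+1}) = 1.
rank H_2 = 6 - 1 = 5

5


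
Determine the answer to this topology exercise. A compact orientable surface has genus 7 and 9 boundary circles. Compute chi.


For a compact orientable surface with genus g and b boundary components: chi = 2 - 2g - b.
chi = 2 - 2*7 - 9 = 2 - 14 - 9 = -21

-21


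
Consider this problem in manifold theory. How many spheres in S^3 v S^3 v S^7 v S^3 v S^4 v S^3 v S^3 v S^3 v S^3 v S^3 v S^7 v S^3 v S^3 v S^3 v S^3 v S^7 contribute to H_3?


For a wedge of spheres, H_k (k>0) is free on one generator per sphere of dimension k.
Spheres of dimension 3: count = 12.
b_3 = 12

12


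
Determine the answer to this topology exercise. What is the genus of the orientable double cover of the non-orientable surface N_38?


chi(N_38) = 2 - 38 = -36.
Double cover: chi(Sigma_g) = 2 * chi(N_38) = 2*(-36) = -72.
2 - 2g = -72, so g = (2 - (-72))/2 = 74/2 = 37

37


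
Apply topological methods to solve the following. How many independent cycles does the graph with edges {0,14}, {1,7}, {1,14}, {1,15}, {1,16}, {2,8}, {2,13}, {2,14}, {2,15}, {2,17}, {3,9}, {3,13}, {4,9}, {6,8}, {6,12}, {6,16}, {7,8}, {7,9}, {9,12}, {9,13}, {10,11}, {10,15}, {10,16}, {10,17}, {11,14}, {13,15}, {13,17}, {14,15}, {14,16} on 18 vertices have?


b_1 = E - V + (number of components).
E = 29, V = 18, components = 2.
b_1 = 29 - 18 + 2 = 13

13


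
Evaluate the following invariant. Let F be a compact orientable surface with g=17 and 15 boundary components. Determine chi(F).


For a compact orientable surface with genus g and b boundary components: chi = 2 - 2g - b.
chi = 2 - 2*17 - 15 = 2 - 34 - 15 = -47

-47


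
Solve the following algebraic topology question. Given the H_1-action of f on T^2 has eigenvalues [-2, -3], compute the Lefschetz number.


For a torus self-map: L(f) = det(I - A) where A acts on H_1.
L(f) = (1--2) * (1--3) = 3 * 4 = 12

12


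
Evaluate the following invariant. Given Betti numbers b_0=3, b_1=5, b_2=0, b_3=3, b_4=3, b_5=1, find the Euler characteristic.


chi = sum_k (-1)^k b_k.
= (3) + (-5) + (0) + (-3) + (3) + (-1)
= -3

-3


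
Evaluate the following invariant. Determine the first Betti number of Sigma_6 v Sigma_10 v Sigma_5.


For a wedge X v Y: reduced H_k(X v Y) = H_k(X) + H_k(Y).
Each Sigma_g contributes b_1 = 2g.
b_1 = 12 + 20 + 10 = 42

42


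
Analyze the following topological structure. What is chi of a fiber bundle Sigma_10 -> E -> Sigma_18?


For a fiber bundle F -> E -> B (with CW structure): chi(E) = chi(B) * chi(F).
chi(Sigma_18) = -34, chi(Sigma_10) = -18.
chi(E) = (-34) * (-18) = 612

612


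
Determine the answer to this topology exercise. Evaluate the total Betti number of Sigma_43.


For Sigma_43: b_0 = 1, b_1 = 2g = 86, b_2 = 1.
Total = 1 + 86 + 1 = 88

88


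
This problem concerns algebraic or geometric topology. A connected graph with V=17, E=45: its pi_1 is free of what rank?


For a connected graph: rank(pi_1) = b_1 = E - V + 1 = 1 - chi.
chi = V - E = 17 - 45 = -28.
rank = 1 - (-28) = 45 - 17 + 1 = 29

29


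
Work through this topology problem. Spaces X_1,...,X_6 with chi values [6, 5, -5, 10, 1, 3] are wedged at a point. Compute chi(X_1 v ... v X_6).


chi(A v B) = chi(A) + chi(B) - 1 (one point identified).
For 6 spaces: chi = (sum chi_i) - (6 - 1).
sum = 20; chi = 20 - 5 = 15

15


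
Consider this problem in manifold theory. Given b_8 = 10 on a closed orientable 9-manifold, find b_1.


Poincare duality for closed orientable n-manifolds: b_k = b_{n-k}.
Here n = 9, so b_1 = b_8 = 10

10


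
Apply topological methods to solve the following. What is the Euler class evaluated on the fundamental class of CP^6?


For any closed oriented manifold, <e(TM),[M]> = chi(M).
chi(CP^6) = 6+1 = 7

7


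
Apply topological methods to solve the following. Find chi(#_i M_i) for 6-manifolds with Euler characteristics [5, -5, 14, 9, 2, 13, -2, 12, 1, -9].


For n-manifolds: chi(A#B) = chi(A) + chi(B) - chi(S^6).
chi(S^6) = 1 + (-1)^6 = 2.
chi(#) = (sum chi_i) - (10-1)*chi(S^6) = 40 - 9*2 = 22

22


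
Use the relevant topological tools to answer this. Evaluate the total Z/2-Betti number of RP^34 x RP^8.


dim H^*(RP^n; Z/2) = n+1 (one Z/2 in each degree 0..n).
Total Betti number is multiplicative.
Total = (34+1) * (8+1) = 35 * 9 = 315

315


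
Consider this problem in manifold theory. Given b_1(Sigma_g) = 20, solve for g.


For a closed orientable surface: b_1 = 2g.
20 = 2g
g = 20 / 2 = 10

10


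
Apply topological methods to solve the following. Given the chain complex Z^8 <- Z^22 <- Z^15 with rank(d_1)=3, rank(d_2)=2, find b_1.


rank H_k = rank(ker d_k) - rank(im d_{k+1}).
rank(ker d_1) = rank(C_1) - rank(d_1) = 22 - 3 = 19.
rank(im d_{1+1}) = 2.
rank H_1 = 19 - 2 = 17

17


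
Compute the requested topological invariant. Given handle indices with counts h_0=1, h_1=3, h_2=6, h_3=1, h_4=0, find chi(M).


Handles of index k contribute (-1)^k to chi (same as CW cells).
chi = (1) + (-3) + (6) + (-1) + (0) = 3

3


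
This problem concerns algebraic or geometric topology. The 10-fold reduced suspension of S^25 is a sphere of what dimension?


Each suspension raises dimension by 1: Sigma S^n = S^{n+1}.
Sigma^10 S^25 = S^{25+10} = S^35

35


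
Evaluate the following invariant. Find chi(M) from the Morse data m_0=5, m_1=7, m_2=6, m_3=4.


Morse theory: chi(M) = sum_k (-1)^k m_k where m_k = #(index-k critical points).
= (5) + (-7) + (6) + (-4) = 0

0


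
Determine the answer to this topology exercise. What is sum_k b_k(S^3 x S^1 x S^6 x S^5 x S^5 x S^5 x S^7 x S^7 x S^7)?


Total Betti number is multiplicative under products.
Each S^d (d>=1) has total Betti number 2.
There are 9 sphere factors.
Total = 2^9 = 512

512


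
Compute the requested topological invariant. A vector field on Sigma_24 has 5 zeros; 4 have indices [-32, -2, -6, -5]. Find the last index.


Poincare-Hopf: sum of indices = chi(M).
chi(Sigma_24) = 2 - 2*24 = -46.
Sum of known indices = -45.
x = chi - (sum known) = -46 - (-45) = -1

-1


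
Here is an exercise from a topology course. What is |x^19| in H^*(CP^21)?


|x| = 2 in H^*(CP^n).
|x^19| = 19 * |x| = 19 * 2 = 38

38


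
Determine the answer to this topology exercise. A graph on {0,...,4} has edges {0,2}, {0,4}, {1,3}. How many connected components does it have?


Run DFS/union-find over 5 vertices.
V = 5, E = 3.
Number of components = 2

2


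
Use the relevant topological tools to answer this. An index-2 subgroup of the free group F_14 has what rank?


Nielsen-Schreier: an index-n subgroup of F_r is free of rank 1 + n(r-1).
Equivalently: chi(cover) = n*chi(base); chi(vee_r S^1) = 1 - 14 = -13.
chi(E) = 2*(-13) = -26; rank = 1 - chi(E) = 1 - (-26) = 27.
rank = 1 + 2*(14-1) = 1 + 26 = 27

27


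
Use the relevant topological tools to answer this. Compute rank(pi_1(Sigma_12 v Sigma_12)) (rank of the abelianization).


For a wedge: H_1(A v B) = H_1(A) + H_1(B).
b_1(Sigma_12) = 24, b_1(Sigma_12) = 24.
b_1 = 24 + 24 = 48

48


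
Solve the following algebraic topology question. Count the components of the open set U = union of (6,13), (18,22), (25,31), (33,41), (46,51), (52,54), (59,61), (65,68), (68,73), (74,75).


Sort and merge overlapping open intervals.
Merged: (6,13), (18,22), (25,31), (33,41), (46,51), (52,54), (59,61), (65,68), (68,73), (74,75).
Number of components = 10

10


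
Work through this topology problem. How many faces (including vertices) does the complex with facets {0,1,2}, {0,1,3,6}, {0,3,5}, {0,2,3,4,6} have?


Each maximal simplex on m vertices has 2^m - 1 nonempty faces.
Take the union (dedupe shared faces).
Total distinct faces = 45

45


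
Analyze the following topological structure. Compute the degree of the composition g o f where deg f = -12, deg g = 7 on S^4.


Degree is multiplicative under composition: deg(g o f) = deg(g) * deg(f).
= 7 * -12 = -84

-84


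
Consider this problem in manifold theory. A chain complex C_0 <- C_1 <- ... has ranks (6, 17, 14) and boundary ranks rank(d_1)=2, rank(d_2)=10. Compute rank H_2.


rank H_k = rank(ker d_k) - rank(im d_{k+1}).
rank(ker d_2) = rank(C_2) - rank(d_2) = 14 - 10 = 4.
rank(im d_{2+1}) = 0.
rank H_2 = 4 - 0 = 4

4


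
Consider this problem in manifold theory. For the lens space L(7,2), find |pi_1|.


pi_1(L(p,q)) = Z/pZ for any q coprime to p.
|pi_1(L(7,2))| = 7

7


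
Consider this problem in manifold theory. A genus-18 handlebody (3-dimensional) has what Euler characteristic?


A genus-g handlebody deformation retracts to a wedge of g circles.
chi(vee_g S^1) = 1 - g.
chi(H_18) = 1 - 18 = -17

-17


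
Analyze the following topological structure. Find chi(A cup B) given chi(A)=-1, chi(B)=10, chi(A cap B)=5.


chi(A cup B) = chi(A) + chi(B) - chi(A cap B)
= -1 + (10) - (5)
= 4

4


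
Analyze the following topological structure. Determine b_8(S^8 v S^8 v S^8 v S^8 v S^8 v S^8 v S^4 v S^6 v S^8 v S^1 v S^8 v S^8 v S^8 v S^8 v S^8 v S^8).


For a wedge of spheres, H_k (k>0) is free on one generator per sphere of dimension k.
Spheres of dimension 8: count = 13.
b_8 = 13

13


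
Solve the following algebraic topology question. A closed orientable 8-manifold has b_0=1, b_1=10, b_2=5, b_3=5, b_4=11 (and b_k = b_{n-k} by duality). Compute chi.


By Poincare duality b_k = b_{8-k}, so full Betti numbers: b_0=1, b_1=10, b_2=5, b_3=5, b_4=11, b_5=5, b_6=5, b_7=10, b_8=1.
chi = sum (-1)^k b_k = -7

-7


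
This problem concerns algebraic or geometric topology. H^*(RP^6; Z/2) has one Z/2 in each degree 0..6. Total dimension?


H^k(RP^6; Z/2) = Z/2 for each 0 <= k <= 6.
Total dimension = 6 + 1 = 7

7


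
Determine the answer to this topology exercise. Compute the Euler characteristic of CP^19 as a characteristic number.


For any closed oriented manifold, <e(TM),[M]> = chi(M).
chi(CP^19) = 19+1 = 20

20


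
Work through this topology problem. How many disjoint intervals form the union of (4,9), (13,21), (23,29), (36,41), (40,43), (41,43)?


Sort and merge overlapping open intervals.
Merged: (4,9), (13,21), (23,29), (36,43).
Number of components = 4

4


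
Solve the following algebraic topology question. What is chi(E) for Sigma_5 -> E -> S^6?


chi(S^6) = 2 (n even), chi(Sigma_5) = 2 - 2*5 = -8.
chi(E) = 2 * (-8) = -16

-16


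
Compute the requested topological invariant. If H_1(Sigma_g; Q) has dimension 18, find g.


For a closed orientable surface: b_1 = 2g.
18 = 2g
g = 18 / 2 = 9

9


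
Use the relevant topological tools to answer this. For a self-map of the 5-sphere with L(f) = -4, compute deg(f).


L(f) = 1 + (-1)^5 deg(f) on S^5.
-4 = 1 + (-1)^5 * deg(f)
(-1)^5 * deg(f) = -5
deg(f) = 5

5


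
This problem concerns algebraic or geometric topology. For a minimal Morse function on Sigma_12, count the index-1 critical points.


A perfect Morse function has m_k = b_k.
For Sigma_12: b_0=1, b_1=2g=24, b_2=1.
Saddles m_1 = 2g = 24

24
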